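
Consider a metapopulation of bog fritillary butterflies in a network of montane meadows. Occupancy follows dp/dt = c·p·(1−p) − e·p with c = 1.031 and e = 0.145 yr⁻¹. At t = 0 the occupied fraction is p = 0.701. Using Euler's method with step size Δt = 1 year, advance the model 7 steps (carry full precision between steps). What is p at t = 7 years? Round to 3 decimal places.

Update rule: p ← p + [c·p·(1−p) − e·p]·Δt with Δt = 1.
p: 0.70100 → 0.81545  (Δp = +0.11445)
p: 0.81545 → 0.85237  (Δp = +0.03692)
p: 0.85237 → 0.85851  (Δp = +0.00615)
p: 0.85851 → 0.85926  (Δp = +0.00075)
p: 0.85926 → 0.85935  (Δp = +0.00009)
p: 0.85935 → 0.85936  (Δp = +0.00001)
p: 0.85936 → 0.85936  (Δp = +0.00000)

0.859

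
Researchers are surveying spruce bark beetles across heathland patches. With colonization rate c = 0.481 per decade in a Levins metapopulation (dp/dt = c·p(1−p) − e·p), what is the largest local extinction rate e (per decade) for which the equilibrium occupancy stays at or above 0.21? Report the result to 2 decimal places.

1 − e/c ≥ 0.21 ⇒ e ≤ c(1 − 0.21) = 0.481 × 0.7900.
e_max = 0.3800.

0.38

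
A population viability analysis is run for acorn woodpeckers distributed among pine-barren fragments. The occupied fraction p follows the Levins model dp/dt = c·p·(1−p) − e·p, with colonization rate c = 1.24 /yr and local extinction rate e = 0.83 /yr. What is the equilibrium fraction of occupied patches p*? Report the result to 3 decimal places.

At equilibrium, colonization balances extinction: c·p*·(1−p*) = e·p*.
So p* = 1 − e/c = 1 − 0.83/1.24 = 1 − 0.6694 = 0.3306.

0.331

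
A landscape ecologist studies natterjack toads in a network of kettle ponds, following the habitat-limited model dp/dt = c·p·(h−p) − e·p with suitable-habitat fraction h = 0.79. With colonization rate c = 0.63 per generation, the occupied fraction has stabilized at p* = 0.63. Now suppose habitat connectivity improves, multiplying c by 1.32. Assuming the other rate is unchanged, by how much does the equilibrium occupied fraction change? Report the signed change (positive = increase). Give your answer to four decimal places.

Balance c(h−p*) = e gives e = 0.63×(0.79 − 0.63000) = 0.10080.
New p* = 0.79 − e/c = 0.79 − 0.10080/0.83160 = 0.66879.
Δp* = 0.66879 − 0.63000 = +0.03879.

0.0388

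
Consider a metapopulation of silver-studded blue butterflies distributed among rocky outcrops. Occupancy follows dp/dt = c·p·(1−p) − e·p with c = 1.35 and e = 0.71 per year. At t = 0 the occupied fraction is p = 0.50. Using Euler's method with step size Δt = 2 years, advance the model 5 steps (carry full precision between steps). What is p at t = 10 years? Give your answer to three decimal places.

0.474

Update rule: p ← p + [c·p·(1−p) − e·p]·Δt with Δt = 2.
step 1: Δp = -0.03500, p = 0.46500
step 2: Δp = +0.01139, p = 0.47639
step 3: Δp = -0.00298, p = 0.47341
step 4: Δp = +0.00085, p = 0.47426
step 5: Δp = -0.00024, p = 0.47402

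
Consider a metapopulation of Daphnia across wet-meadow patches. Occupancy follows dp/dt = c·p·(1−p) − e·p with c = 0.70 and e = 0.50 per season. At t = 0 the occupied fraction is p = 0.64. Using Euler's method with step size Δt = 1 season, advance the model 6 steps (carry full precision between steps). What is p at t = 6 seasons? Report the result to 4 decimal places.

Update rule: p ← p + [c·p·(1−p) − e·p]·Δt with Δt = 1.
p: 0.64000 → 0.48128  (Δp = -0.15872)
p: 0.48128 → 0.41539  (Δp = -0.06589)
p: 0.41539 → 0.37769  (Δp = -0.03771)
p: 0.37769 → 0.35337  (Δp = -0.02432)
p: 0.35337 → 0.33664  (Δp = -0.01674)
p: 0.33664 → 0.32464  (Δp = -0.01200)

0.3246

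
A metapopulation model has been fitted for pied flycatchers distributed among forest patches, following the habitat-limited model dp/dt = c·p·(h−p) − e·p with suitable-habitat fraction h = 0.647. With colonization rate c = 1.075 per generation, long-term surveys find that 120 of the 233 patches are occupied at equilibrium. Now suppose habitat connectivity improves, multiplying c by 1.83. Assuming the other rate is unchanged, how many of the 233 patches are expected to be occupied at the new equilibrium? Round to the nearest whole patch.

Observed p* = 120/233 = 0.51502.
Balance c(h−p*) = e gives e = 1.075×(0.647 − 0.51502) = 0.14188.
New p* = 0.647 − e/c = 0.647 − 0.14188/1.96725 = 0.57488.
Expected occupied = 233 × 0.57488 = 133.95 ≈ 134.

134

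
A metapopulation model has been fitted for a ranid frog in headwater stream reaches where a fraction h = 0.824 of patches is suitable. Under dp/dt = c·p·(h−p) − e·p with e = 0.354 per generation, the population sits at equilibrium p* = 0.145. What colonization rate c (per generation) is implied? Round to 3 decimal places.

At equilibrium c(h−p*) = e, so c = e/(h−p*).
c = 0.354/(0.824 − 0.145) = 0.354/0.6790 = 0.5214.

0.521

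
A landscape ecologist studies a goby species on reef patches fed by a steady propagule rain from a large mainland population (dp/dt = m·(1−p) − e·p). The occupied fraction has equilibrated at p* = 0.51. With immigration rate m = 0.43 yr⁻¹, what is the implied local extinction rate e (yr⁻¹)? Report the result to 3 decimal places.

At equilibrium m(1−p*) = e·p*, so e = m(1−p*)/p*.
e = 0.43 × 0.4900 / 0.51 = 0.4131.

0.413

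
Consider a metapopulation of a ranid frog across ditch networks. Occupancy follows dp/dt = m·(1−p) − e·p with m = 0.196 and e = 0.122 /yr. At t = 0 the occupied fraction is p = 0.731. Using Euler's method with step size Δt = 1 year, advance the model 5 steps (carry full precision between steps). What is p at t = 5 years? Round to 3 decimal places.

0.633

Update rule: p ← p + [m·(1−p) − e·p]·Δt with Δt = 1.
p: 0.73100 → 0.69454  (Δp = -0.03646)
p: 0.69454 → 0.66968  (Δp = -0.02486)
p: 0.66968 → 0.65272  (Δp = -0.01696)
p: 0.65272 → 0.64116  (Δp = -0.01157)
p: 0.64116 → 0.63327  (Δp = -0.00789)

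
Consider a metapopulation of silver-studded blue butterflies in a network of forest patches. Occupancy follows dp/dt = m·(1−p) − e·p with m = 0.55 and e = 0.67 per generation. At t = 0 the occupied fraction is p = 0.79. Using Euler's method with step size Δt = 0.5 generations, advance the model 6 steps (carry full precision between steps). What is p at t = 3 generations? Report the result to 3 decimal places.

Update rule: p ← p + [m·(1−p) − e·p]·Δt with Δt = 0.5.
p: 0.79000 → 0.58310  (Δp = -0.20690)
p: 0.58310 → 0.50241  (Δp = -0.08069)
p: 0.50241 → 0.47094  (Δp = -0.03147)
p: 0.47094 → 0.45867  (Δp = -0.01227)
p: 0.45867 → 0.45388  (Δp = -0.00479)
p: 0.45388 → 0.45201  (Δp = -0.00187)

0.452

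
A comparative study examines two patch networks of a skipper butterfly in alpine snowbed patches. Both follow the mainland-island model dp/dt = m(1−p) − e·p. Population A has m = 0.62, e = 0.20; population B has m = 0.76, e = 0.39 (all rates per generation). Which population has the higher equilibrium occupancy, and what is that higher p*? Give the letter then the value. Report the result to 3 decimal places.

A: p*_A = m/(m+e) = 0.62/0.8200 = 0.7561.
B: p*_B = 0.76/1.1500 = 0.6609.
A is higher at 0.7561.

A, 0.756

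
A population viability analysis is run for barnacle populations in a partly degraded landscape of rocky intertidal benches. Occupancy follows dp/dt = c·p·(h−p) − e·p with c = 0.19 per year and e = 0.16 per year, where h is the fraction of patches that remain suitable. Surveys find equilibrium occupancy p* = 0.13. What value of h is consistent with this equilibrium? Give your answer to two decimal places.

At equilibrium c(h−p*) = e, so h = p* + e/c.
h = 0.13 + 0.16/0.19 = 0.13 + 0.8421 = 0.9721.

0.97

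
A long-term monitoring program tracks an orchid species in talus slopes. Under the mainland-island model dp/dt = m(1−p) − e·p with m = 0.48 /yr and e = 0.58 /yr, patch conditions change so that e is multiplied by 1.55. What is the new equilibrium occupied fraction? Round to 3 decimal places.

Before: p* = 0.48/(0.48+0.58) = 0.4528.
After: m = 0.48, e = 0.899; p* = 0.48/1.3790 = 0.3481.

0.348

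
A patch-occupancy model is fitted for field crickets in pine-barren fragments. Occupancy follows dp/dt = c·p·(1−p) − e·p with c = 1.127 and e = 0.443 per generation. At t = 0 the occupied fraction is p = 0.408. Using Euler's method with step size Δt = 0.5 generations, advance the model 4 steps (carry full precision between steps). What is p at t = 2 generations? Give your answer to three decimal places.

Update rule: p ← p + [c·p·(1−p) − e·p]·Δt with Δt = 0.5.
step 1: Δp = +0.04573, p = 0.45373
step 2: Δp = +0.03917, p = 0.49290
step 3: Δp = +0.03167, p = 0.52457
step 4: Δp = +0.02434, p = 0.54891

0.549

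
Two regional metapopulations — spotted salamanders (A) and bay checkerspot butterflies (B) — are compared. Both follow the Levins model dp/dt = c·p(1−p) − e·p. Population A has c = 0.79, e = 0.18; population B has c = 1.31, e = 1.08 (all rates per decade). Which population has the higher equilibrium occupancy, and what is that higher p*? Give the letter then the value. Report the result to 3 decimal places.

A, 0.772

A: p*_A = 1 − 0.18/0.79 = 0.7722.
B: p*_B = 1 − 1.08/1.31 = 0.1756.
A is higher at 0.7722.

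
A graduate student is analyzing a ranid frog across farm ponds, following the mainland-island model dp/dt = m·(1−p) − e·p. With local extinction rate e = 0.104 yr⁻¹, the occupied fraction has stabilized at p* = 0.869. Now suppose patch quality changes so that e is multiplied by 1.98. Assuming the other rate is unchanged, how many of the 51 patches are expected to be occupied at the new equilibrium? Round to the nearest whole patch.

Balance m(1−p*) = e·p* gives m = e·p*/(1−p*) = 0.104×0.86900/0.13100 = 0.68989.
New p* = m/(m+e) = 0.68989/(0.68989+0.20592) = 0.77013.
Expected occupied = 51 × 0.77013 = 39.28 ≈ 39.

39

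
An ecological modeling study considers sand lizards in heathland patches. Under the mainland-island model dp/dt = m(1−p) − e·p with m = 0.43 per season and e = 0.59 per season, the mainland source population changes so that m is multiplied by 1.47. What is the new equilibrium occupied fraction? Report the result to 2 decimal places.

Before: p* = 0.43/(0.43+0.59) = 0.4216.
After: m = 0.6321, e = 0.59; p* = 0.6321/1.2221 = 0.5172.

0.52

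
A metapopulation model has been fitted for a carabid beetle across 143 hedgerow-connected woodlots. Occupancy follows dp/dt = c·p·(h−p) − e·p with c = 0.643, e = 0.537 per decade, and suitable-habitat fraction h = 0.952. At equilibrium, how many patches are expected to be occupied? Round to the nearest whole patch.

p* = h − e/c = 0.952 − 0.8351 = 0.1169.
Expected occupied patches = N × p* = 143 × 0.1169 = 16.71 ≈ 17.

17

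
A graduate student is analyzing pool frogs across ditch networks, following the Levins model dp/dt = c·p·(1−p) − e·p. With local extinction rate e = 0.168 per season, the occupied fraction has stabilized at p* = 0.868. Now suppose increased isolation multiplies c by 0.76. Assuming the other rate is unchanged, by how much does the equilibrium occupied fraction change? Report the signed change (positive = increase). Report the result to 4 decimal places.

Balance c(1−p*) = e gives c = e/(1 − 0.86800) = 0.168/0.13200 = 1.27273.
New p* = 1 − e/c = 1 − 0.16800/0.96727 = 0.82632.
Δp* = 0.82632 − 0.86800 = -0.04168.

-0.0417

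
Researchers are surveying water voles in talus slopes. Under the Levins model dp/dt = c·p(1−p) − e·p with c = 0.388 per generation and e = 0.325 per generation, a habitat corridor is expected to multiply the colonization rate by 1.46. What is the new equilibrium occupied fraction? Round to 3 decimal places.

Before: p* = 1 − 0.325/0.388 = 0.1624.
After the change, c = 0.56648, e = 0.325, so p* = 1 − 0.325/0.56648 = 0.4263.

0.426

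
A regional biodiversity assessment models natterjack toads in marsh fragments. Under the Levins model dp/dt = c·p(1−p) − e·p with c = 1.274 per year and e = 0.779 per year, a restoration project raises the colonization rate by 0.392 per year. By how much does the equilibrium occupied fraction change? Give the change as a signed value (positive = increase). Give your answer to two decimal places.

Before: p* = 1 − 0.779/1.274 = 0.3885.
After the change, c = 1.666, e = 0.779, so p* = 1 − 0.779/1.666 = 0.5324.
Δp* = 0.5324 − 0.3885 = +0.1439.

0.14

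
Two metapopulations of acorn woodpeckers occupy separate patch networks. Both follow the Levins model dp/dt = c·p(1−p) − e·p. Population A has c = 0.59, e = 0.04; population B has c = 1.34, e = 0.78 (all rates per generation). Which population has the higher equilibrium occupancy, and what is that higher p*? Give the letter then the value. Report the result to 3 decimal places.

A: p*_A = 1 − 0.04/0.59 = 0.9322.
B: p*_B = 1 − 0.78/1.34 = 0.4179.
A is higher at 0.9322.

A, 0.932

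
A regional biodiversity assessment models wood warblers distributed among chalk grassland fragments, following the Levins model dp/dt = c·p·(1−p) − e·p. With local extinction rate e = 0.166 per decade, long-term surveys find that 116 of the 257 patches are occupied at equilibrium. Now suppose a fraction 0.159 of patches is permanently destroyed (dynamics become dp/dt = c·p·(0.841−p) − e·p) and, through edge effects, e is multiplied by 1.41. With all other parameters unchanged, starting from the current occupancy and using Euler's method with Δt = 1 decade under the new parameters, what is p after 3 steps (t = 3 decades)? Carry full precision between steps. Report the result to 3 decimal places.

Observed p* = 116/257 = 0.45136.
Balance c(1−p*) = e gives c = e/(1 − 0.45136) = 0.166/0.54864 = 0.30257.
Starting from p₀ = 0.45136; update p ← p + (dp/dt)·Δt with the new parameters.
step 1: Δp = -0.05243, p = 0.39893
step 2: Δp = -0.04001, p = 0.35891
step 3: Δp = -0.03165, p = 0.32726

0.327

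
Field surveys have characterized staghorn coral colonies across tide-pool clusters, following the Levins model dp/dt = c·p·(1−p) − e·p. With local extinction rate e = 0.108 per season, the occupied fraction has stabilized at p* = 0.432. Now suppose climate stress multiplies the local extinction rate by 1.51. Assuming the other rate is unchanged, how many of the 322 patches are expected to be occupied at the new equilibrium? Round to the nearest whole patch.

46

Balance c(1−p*) = e gives c = e/(1 − 0.43200) = 0.108/0.56800 = 0.19014.
New p* = 1 − e/c = 1 − 0.16308/0.19014 = 0.14232.
Expected occupied = 322 × 0.14232 = 45.83 ≈ 46.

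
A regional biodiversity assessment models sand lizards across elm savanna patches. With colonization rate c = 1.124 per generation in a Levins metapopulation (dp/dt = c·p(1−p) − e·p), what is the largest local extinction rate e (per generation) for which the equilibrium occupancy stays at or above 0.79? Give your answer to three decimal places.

1 − e/c ≥ 0.79 ⇒ e ≤ c(1 − 0.79) = 1.124 × 0.2100.
e_max = 0.2360.

0.236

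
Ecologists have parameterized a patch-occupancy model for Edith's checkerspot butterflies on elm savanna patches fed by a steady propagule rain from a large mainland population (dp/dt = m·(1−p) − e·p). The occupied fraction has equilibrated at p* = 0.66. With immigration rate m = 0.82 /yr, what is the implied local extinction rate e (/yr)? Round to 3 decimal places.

At equilibrium m(1−p*) = e·p*, so e = m(1−p*)/p*.
e = 0.82 × 0.3400 / 0.66 = 0.4224.

0.422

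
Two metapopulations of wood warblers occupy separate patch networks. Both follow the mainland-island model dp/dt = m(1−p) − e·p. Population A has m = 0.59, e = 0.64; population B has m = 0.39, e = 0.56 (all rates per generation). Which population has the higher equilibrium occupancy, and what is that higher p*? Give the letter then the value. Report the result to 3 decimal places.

A: p*_A = m/(m+e) = 0.59/1.2300 = 0.4797.
B: p*_B = 0.39/0.9500 = 0.4105.
A is higher at 0.4797.

A, 0.480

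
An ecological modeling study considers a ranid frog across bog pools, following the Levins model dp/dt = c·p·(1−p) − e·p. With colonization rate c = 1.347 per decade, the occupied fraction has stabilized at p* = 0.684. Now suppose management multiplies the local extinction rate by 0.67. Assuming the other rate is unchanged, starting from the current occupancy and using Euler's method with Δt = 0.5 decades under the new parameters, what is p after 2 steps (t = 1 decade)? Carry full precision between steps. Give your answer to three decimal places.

Balance c(1−p*) = e gives e = 1.347×(1 − 0.68400) = 0.42565.
Starting from p₀ = 0.68400; update p ← p + (dp/dt)·Δt with the new parameters.
t = 0.5: p = 0.68400 + (+0.04804) = 0.73204
t = 1: p = 0.73204 + (+0.02773) = 0.75977

0.760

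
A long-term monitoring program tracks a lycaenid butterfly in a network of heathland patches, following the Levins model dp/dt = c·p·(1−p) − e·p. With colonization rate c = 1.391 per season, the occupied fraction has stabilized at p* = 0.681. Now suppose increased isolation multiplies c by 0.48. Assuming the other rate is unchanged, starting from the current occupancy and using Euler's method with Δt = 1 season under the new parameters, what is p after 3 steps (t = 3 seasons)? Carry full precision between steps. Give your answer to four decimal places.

0.4205

Balance c(1−p*) = e gives e = 1.391×(1 − 0.68100) = 0.44373.
Starting from p₀ = 0.68100; update p ← p + (dp/dt)·Δt with the new parameters.
step 1: Δp = -0.15713, p = 0.52387
step 2: Δp = -0.06592, p = 0.45795
step 3: Δp = -0.03747, p = 0.42048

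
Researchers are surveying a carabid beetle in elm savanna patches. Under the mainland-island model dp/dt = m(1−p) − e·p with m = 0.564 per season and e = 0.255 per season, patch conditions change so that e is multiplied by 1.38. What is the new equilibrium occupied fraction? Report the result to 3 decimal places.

0.616

Before: p* = 0.564/(0.564+0.255) = 0.6886.
After: m = 0.564, e = 0.3519; p* = 0.564/0.9159 = 0.6158.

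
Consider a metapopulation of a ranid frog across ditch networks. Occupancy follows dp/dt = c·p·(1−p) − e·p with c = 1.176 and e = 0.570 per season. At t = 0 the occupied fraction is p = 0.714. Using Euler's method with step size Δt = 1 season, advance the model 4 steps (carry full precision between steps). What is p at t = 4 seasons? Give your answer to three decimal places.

0.517

Update rule: p ← p + [c·p·(1−p) − e·p]·Δt with Δt = 1.
  1  |  dp/dt·Δt = -0.166836  |  p_1 = 0.547164
  2  |  dp/dt·Δt = -0.020499  |  p_2 = 0.526665
  3  |  dp/dt·Δt = -0.007035  |  p_3 = 0.519630
  4  |  dp/dt·Δt = -0.002642  |  p_4 = 0.516988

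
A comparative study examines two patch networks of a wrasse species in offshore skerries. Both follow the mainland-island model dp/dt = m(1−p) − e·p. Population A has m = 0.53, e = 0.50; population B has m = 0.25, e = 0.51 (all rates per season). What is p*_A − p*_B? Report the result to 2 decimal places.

A: p*_A = m/(m+e) = 0.53/1.0300 = 0.5146.
B: p*_B = 0.25/0.7600 = 0.3289.
p*_A − p*_B = 0.5146 − 0.3289 = 0.1856.

0.19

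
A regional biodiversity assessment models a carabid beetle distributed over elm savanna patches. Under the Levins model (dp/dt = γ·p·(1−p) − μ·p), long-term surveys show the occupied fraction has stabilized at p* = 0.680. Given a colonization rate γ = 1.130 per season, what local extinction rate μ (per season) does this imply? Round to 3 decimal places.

0.362

At equilibrium γ(1−p*) = μ.
μ = 1.130 × (1 − 0.680) = 1.130 × 0.3200 = 0.3616.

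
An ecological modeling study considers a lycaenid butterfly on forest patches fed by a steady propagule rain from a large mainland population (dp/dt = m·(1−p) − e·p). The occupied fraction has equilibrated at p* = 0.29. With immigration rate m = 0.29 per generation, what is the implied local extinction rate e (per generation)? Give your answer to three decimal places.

0.710

At equilibrium m(1−p*) = e·p*, so e = m(1−p*)/p*.
e = 0.29 × 0.7100 / 0.29 = 0.7100.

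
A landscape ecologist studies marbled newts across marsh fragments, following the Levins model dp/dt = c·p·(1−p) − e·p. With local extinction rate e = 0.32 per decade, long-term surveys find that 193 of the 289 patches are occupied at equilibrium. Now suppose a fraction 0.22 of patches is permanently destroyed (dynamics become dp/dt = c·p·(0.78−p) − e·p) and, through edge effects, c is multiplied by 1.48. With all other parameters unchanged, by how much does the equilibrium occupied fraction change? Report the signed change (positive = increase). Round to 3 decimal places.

Observed p* = 193/289 = 0.66782.
Balance c(1−p*) = e gives c = e/(1 − 0.66782) = 0.32/0.33218 = 0.96333.
New p* = 0.78 − e/c = 0.78 − 0.32000/1.42573 = 0.55555.
Δp* = 0.55555 − 0.66782 = -0.11227.

-0.112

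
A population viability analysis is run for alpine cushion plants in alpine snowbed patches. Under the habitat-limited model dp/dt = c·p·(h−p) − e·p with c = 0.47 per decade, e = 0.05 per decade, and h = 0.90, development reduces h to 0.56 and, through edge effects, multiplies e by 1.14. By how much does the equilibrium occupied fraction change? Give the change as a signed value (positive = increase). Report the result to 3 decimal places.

Before: p* = h − e/c = 0.90 − 0.05/0.47 = 0.90 − 0.1064 = 0.7936.
After: c = 0.47, e = 0.057, h = 0.56; p* = 0.56 − 0.057/0.47 = 0.4387.
Δp* = 0.4387 − 0.7936 = -0.3549.

-0.355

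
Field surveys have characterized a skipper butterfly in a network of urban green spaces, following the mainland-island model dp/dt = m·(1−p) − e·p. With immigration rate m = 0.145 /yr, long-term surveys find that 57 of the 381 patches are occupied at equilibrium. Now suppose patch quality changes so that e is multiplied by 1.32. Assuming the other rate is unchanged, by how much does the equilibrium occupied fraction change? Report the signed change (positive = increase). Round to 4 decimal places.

Observed p* = 57/381 = 0.14961.
Balance m(1−p*) = e·p* gives e = m(1−p*)/p* = 0.145×0.85039/0.14961 = 0.82419.
New p* = m/(m+e) = 0.14500/(0.14500+1.08793) = 0.11761.
Δp* = 0.11761 − 0.14961 = -0.03200.

-0.0320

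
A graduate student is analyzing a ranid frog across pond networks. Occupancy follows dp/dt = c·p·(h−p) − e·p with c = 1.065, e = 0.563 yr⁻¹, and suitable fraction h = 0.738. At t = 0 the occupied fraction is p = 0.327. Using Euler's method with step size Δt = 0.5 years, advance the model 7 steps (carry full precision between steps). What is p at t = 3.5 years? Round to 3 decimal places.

Update rule: p ← p + [c·p·(h−p) − e·p]·Δt with Δt = 0.5.
p: 0.32700 → 0.30652  (Δp = -0.02048)
p: 0.30652 → 0.29066  (Δp = -0.01586)
p: 0.29066 → 0.27808  (Δp = -0.01258)
p: 0.27808 → 0.26790  (Δp = -0.01017)
p: 0.26790 → 0.25955  (Δp = -0.00835)
p: 0.25955 → 0.25261  (Δp = -0.00694)
p: 0.25261 → 0.24680  (Δp = -0.00582)

0.247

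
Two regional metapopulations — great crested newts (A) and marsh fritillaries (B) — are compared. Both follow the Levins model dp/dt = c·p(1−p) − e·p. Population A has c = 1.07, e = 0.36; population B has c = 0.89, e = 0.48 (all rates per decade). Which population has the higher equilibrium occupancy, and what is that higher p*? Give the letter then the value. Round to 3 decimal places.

A, 0.664

A: p*_A = 1 − 0.36/1.07 = 0.6636.
B: p*_B = 1 − 0.48/0.89 = 0.4607.
A is higher at 0.6636.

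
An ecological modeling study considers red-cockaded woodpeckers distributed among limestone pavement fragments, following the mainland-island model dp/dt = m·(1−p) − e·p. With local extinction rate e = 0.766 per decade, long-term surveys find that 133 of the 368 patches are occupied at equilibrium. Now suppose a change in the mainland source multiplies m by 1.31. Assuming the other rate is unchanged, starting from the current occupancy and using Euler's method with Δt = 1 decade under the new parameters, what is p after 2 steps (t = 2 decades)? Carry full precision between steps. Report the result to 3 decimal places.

Observed p* = 133/368 = 0.36141.
Balance m(1−p*) = e·p* gives m = e·p*/(1−p*) = 0.766×0.36141/0.63859 = 0.43352.
Starting from p₀ = 0.36141; update p ← p + (dp/dt)·Δt with the new parameters.
p: 0.36141 → 0.44723  (Δp = +0.08582)
p: 0.44723 → 0.41858  (Δp = -0.02866)

0.419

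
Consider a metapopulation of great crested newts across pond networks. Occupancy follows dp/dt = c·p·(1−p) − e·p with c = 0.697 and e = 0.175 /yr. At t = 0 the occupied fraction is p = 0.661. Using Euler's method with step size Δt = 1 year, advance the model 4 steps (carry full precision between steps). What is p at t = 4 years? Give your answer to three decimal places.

Update rule: p ← p + [c·p·(1−p) − e·p]·Δt with Δt = 1.
t = 1: p = 0.66100 + (+0.04051) = 0.70151
t = 2: p = 0.70151 + (+0.02318) = 0.72469
t = 3: p = 0.72469 + (+0.01224) = 0.73693
t = 4: p = 0.73693 + (+0.00616) = 0.74309

0.743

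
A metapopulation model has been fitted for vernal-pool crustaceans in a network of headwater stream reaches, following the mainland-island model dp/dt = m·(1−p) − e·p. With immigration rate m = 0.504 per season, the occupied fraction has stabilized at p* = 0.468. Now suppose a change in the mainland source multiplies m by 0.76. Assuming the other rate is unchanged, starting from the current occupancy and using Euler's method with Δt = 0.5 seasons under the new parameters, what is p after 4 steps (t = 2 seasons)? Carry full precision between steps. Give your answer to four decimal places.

0.4057

Balance m(1−p*) = e·p* gives e = m(1−p*)/p* = 0.504×0.53200/0.46800 = 0.57292.
Starting from p₀ = 0.46800; update p ← p + (dp/dt)·Δt with the new parameters.
t = 0.5: p = 0.46800 + (-0.03218) = 0.43582
t = 1: p = 0.43582 + (-0.01680) = 0.41903
t = 1.5: p = 0.41903 + (-0.00877) = 0.41026
t = 2: p = 0.41026 + (-0.00458) = 0.40568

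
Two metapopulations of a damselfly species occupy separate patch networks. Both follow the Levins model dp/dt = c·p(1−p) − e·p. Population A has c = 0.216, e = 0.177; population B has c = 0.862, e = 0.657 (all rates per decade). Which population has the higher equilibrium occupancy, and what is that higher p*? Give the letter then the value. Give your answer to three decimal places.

A: p*_A = 1 − 0.177/0.216 = 0.1806.
B: p*_B = 1 − 0.657/0.862 = 0.2378.
B is higher at 0.2378.

B, 0.238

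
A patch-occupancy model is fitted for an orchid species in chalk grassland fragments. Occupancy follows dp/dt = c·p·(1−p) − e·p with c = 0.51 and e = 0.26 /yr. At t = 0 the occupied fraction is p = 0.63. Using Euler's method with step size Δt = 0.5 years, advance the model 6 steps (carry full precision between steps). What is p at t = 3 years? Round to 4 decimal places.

0.5431

Update rule: p ← p + [c·p·(1−p) − e·p]·Δt with Δt = 0.5.
p: 0.63000 → 0.60754  (Δp = -0.02246)
p: 0.60754 → 0.58936  (Δp = -0.01818)
p: 0.58936 → 0.57446  (Δp = -0.01490)
p: 0.57446 → 0.56211  (Δp = -0.01234)
p: 0.56211 → 0.55181  (Δp = -0.01031)
p: 0.55181 → 0.54314  (Δp = -0.00867)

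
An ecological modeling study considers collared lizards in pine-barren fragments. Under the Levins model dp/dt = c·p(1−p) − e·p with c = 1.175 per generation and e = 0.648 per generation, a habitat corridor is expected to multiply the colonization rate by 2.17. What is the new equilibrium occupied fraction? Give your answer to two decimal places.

Before: p* = 1 − 0.648/1.175 = 0.4485.
After the change, c = 2.54975, e = 0.648, so p* = 1 − 0.648/2.54975 = 0.7459.

0.75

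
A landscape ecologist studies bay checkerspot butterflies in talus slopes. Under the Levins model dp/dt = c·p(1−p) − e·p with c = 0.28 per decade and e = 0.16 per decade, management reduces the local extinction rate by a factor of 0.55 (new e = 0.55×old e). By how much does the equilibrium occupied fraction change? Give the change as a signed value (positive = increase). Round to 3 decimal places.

Before: p* = 1 − 0.16/0.28 = 0.4286.
After the change, c = 0.28, e = 0.088, so p* = 1 − 0.088/0.28 = 0.6857.
Δp* = 0.6857 − 0.4286 = +0.2571.

0.257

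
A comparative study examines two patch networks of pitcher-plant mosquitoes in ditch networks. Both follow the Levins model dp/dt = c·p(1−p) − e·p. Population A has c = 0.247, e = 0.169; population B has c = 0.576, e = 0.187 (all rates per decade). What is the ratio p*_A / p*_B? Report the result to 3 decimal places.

0.468

A: p*_A = 1 − 0.169/0.247 = 0.3158.
B: p*_B = 1 − 0.187/0.576 = 0.6753.
p*_A / p*_B = 0.3158/0.6753 = 0.4676.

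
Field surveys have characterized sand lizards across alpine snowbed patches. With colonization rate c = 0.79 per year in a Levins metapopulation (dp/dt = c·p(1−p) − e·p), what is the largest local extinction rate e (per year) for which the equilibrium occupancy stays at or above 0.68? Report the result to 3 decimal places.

0.253

1 − e/c ≥ 0.68 ⇒ e ≤ c(1 − 0.68) = 0.79 × 0.3200.
e_max = 0.2528.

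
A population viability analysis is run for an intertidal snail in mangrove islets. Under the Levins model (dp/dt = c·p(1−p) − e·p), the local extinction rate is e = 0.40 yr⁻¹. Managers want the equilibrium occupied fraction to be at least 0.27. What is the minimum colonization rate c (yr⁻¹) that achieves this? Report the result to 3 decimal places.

p* = 1 − e/c ≥ 0.27 requires e/c ≤ 0.7300, i.e. c ≥ e/0.7300.
c_min = 0.40/0.7300 = 0.5479.

0.548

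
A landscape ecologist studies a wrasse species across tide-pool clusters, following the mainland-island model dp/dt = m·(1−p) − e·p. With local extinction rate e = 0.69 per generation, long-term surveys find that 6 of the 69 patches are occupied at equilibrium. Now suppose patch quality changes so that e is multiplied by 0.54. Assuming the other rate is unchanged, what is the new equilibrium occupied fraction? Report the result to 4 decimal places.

0.1499

Observed p* = 6/69 = 0.08696.
Balance m(1−p*) = e·p* gives m = e·p*/(1−p*) = 0.69×0.08696/0.91304 = 0.06572.
New p* = m/(m+e) = 0.06572/(0.06572+0.37260) = 0.14994.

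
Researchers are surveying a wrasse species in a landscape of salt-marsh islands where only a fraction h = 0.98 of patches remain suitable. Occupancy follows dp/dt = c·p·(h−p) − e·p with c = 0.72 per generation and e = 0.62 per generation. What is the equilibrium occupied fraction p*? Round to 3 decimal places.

0.119

Setting dp/dt = 0 and dividing by p* gives c·(h−p*) = e.
So p* = h − e/c = 0.98 − 0.62/0.72 = 0.98 − 0.8611 = 0.1189.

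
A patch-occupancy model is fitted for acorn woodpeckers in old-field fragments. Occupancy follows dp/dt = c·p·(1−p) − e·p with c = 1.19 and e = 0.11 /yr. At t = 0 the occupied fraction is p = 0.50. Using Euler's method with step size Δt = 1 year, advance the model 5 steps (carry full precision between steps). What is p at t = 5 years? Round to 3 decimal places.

Update rule: p ← p + [c·p·(1−p) − e·p]·Δt with Δt = 1.
t = 1: p = 0.50000 + (+0.24250) = 0.74250
t = 2: p = 0.74250 + (+0.14585) = 0.88835
t = 3: p = 0.88835 + (+0.02032) = 0.90866
t = 4: p = 0.90866 + (-0.00119) = 0.90747
t = 5: p = 0.90747 + (+0.00010) = 0.90757

0.908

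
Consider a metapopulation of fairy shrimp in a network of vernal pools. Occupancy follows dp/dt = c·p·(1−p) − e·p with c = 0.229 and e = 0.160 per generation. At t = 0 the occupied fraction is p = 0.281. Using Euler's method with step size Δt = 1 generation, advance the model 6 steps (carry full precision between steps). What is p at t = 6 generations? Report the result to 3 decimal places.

Update rule: p ← p + [c·p·(1−p) − e·p]·Δt with Δt = 1.
  1  |  dp/dt·Δt = +0.001307  |  p_1 = 0.282307
  2  |  dp/dt·Δt = +0.001229  |  p_2 = 0.283535
  3  |  dp/dt·Δt = +0.001154  |  p_3 = 0.284690
  4  |  dp/dt·Δt = +0.001084  |  p_4 = 0.285773
  5  |  dp/dt·Δt = +0.001017  |  p_5 = 0.286790
  6  |  dp/dt·Δt = +0.000954  |  p_6 = 0.287743

0.288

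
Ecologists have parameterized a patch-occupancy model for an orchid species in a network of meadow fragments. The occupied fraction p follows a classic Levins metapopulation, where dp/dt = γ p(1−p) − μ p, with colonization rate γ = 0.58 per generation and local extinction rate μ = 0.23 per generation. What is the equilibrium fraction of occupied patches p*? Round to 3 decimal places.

Setting dp/dt = 0 and dividing through by p* gives γ·(1−p*) = μ.
So p* = 1 − μ/γ = 1 − 0.23/0.58 = 1 − 0.3966 = 0.6034.

0.603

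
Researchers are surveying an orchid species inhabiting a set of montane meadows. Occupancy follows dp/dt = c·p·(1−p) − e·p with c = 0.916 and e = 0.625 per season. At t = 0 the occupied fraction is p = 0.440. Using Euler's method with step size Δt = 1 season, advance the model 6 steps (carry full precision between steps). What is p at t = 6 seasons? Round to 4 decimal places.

0.3279

Update rule: p ← p + [c·p·(1−p) − e·p]·Δt with Δt = 1.
p: 0.44000 → 0.39070  (Δp = -0.04930)
p: 0.39070 → 0.36457  (Δp = -0.02613)
p: 0.36457 → 0.34891  (Δp = -0.01566)
p: 0.34891 → 0.33893  (Δp = -0.00998)
p: 0.33893 → 0.33234  (Δp = -0.00660)
p: 0.33234 → 0.32788  (Δp = -0.00446)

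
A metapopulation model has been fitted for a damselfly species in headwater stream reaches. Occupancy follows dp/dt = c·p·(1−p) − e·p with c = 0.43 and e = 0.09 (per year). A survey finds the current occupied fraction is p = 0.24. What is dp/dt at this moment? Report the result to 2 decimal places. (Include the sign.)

Colonization term: c·p·(1−p) = 0.43×0.24×0.7600 = 0.07843.
Extinction term: e·p = 0.02160.
dp/dt = 0.07843 − 0.02160 = 0.05683.

0.06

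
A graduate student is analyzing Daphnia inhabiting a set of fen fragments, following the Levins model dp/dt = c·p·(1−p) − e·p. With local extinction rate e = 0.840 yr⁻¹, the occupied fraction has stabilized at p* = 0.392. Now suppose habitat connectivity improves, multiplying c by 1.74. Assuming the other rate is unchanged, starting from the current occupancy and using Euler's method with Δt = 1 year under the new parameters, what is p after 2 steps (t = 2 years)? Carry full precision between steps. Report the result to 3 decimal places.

0.658

Balance c(1−p*) = e gives c = e/(1 − 0.39200) = 0.840/0.60800 = 1.38158.
Starting from p₀ = 0.39200; update p ← p + (dp/dt)·Δt with the new parameters.
p: 0.39200 → 0.63567  (Δp = +0.24367)
p: 0.63567 → 0.65845  (Δp = +0.02278)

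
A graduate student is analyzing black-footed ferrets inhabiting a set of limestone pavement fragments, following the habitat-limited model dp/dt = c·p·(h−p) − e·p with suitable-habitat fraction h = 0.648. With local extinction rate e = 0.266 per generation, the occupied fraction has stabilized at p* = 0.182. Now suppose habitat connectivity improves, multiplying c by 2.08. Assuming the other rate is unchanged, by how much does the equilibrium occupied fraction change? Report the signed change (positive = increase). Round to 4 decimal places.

0.2420

Balance c(h−p*) = e gives c = e/(0.648 − 0.18200) = 0.266/0.46600 = 0.57082.
New p* = 0.648 − e/c = 0.648 − 0.26600/1.18731 = 0.42396.
Δp* = 0.42396 − 0.18200 = +0.24196.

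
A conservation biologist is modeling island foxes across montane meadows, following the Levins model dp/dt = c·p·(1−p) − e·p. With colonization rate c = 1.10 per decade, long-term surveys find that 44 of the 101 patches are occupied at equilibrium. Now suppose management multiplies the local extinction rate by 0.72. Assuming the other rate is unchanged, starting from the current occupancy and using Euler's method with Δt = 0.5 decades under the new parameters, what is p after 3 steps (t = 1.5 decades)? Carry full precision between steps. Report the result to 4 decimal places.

Observed p* = 44/101 = 0.43564.
Balance c(1−p*) = e gives e = 1.10×(1 − 0.43564) = 0.62079.
Starting from p₀ = 0.43564; update p ← p + (dp/dt)·Δt with the new parameters.
  1  |  dp/dt·Δt = +0.037862  |  p_1 = 0.473506
  2  |  dp/dt·Δt = +0.031292  |  p_2 = 0.504798
  3  |  dp/dt·Δt = +0.024672  |  p_3 = 0.529471

0.5295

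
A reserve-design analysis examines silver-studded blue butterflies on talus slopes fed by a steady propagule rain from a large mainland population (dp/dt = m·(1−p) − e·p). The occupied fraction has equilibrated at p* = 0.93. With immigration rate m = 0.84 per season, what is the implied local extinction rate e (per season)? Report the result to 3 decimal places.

0.063

At equilibrium m(1−p*) = e·p*, so e = m(1−p*)/p*.
e = 0.84 × 0.0700 / 0.93 = 0.0632.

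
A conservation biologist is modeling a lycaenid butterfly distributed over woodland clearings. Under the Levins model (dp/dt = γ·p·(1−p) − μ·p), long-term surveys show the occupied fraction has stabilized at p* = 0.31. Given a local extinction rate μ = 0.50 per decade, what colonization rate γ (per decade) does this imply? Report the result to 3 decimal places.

0.725

At equilibrium γ(1−p*) = μ, so γ = μ/(1−p*).
γ = 0.50/(1 − 0.31) = 0.50/0.6900 = 0.7246.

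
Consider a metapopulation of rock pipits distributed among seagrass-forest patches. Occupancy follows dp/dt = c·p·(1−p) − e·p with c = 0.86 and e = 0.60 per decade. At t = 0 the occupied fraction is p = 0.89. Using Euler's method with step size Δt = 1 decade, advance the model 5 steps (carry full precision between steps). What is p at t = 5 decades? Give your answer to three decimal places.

Update rule: p ← p + [c·p·(1−p) − e·p]·Δt with Δt = 1.
step 1: Δp = -0.44981, p = 0.44019
step 2: Δp = -0.05219, p = 0.38800
step 3: Δp = -0.02859, p = 0.35941
step 4: Δp = -0.01765, p = 0.34177
step 5: Δp = -0.01159, p = 0.33017

0.330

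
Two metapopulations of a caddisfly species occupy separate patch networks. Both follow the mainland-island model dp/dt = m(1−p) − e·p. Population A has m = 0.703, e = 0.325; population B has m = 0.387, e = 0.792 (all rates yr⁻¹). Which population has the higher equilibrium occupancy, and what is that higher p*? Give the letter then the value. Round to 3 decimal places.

A: p*_A = m/(m+e) = 0.703/1.0280 = 0.6839.
B: p*_B = 0.387/1.1790 = 0.3282.
A is higher at 0.6839.

A, 0.684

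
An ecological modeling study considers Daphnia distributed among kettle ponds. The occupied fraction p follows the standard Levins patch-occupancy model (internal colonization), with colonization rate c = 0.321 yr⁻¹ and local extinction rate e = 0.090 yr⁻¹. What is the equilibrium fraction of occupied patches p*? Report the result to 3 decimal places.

Setting dp/dt = 0 and dividing through by p* gives c·(1−p*) = e.
So p* = 1 − e/c = 1 − 0.090/0.321 = 1 − 0.2804 = 0.7196.

0.720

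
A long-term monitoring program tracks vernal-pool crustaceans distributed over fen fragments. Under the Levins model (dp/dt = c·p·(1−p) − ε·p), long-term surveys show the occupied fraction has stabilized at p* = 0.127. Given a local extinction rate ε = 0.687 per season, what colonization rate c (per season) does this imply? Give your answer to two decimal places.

At equilibrium c(1−p*) = ε, so c = ε/(1−p*).
c = 0.687/(1 − 0.127) = 0.687/0.8730 = 0.7869.

0.79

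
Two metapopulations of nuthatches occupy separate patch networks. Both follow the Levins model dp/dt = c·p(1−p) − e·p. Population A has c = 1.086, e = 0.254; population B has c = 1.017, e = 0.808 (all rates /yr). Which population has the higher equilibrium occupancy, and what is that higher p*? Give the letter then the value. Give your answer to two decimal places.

A: p*_A = 1 − 0.254/1.086 = 0.7661.
B: p*_B = 1 − 0.808/1.017 = 0.2055.
A is higher at 0.7661.

A, 0.77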